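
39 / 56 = 0.70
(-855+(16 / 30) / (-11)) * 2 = -282166 / 165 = -1710.10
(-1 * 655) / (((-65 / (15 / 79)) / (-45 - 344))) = -764385 / 1027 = -744.29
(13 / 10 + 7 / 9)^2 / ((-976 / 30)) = -34969 / 263520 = -0.13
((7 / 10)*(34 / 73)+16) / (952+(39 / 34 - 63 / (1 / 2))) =202606 / 10264895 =0.02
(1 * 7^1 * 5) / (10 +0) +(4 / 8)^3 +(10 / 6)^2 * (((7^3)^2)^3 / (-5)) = -65136543916417699 / 72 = -904674221061356.93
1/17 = 0.06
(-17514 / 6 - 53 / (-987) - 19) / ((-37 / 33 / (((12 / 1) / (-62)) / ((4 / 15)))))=-1435377735 / 754726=-1901.85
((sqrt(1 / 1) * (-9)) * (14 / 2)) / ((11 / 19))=-1197 / 11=-108.82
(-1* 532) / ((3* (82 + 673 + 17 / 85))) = -665 / 2832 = -0.23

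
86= 86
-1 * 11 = -11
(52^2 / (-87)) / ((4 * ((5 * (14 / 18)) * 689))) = -156 / 53795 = -0.00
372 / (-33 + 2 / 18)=-837 / 74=-11.31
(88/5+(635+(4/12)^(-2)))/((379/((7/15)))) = 23156/28425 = 0.81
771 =771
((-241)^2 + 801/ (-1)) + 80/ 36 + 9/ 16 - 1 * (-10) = 8250161/ 144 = 57292.78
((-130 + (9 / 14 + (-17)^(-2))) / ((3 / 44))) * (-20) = 76760200 / 2023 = 37943.75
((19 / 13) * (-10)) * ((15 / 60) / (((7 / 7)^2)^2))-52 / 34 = -2291 / 442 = -5.18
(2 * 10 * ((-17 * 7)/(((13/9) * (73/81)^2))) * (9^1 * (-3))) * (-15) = -56917331100/69277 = -821590.59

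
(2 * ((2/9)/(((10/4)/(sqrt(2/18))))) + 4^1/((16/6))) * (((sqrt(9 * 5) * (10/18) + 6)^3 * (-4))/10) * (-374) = 214663.00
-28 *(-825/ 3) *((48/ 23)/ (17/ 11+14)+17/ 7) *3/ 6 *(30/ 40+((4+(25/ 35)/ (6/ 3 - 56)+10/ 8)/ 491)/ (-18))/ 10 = 6477021707915/ 8759483208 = 739.43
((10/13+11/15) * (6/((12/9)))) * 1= 879/130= 6.76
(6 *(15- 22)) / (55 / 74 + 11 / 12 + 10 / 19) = -19.21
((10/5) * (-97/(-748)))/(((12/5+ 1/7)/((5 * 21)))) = 356475/33286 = 10.71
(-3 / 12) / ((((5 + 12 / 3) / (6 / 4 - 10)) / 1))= 17 / 72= 0.24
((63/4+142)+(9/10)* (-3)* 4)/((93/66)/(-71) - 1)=-2295359/15930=-144.09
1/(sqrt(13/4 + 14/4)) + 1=2*sqrt(3)/9 + 1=1.38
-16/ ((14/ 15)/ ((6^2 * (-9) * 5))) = 27771.43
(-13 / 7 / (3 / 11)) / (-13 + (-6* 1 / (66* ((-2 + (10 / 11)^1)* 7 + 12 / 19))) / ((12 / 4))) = 209352 / 399539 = 0.52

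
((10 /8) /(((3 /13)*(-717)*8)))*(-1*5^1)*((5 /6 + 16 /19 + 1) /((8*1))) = 99125 /62774784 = 0.00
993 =993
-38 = -38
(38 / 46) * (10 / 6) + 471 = 32594 / 69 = 472.38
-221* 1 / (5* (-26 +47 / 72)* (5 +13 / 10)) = 3536 / 12775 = 0.28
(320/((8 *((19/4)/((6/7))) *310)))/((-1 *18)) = -16/12369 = -0.00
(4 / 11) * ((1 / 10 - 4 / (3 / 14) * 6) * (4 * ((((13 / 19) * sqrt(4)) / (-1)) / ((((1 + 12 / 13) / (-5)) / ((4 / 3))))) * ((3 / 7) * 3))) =-36309312 / 36575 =-992.74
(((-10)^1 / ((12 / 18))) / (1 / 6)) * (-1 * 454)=40860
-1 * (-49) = 49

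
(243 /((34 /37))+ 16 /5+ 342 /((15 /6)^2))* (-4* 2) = -1096028 /425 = -2578.89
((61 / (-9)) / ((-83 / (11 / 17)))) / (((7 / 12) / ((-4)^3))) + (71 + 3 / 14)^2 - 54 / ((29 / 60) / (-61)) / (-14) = 110169539021 / 24060372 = 4578.88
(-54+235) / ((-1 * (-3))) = 60.33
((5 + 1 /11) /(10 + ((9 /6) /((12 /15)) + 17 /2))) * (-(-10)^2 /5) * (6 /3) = -17920 /1793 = -9.99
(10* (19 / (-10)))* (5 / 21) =-95 / 21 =-4.52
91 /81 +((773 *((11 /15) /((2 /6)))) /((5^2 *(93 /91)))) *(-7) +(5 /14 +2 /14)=-291467069 /627750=-464.30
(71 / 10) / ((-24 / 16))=-71 / 15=-4.73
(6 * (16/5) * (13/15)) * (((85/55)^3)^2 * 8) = 80329829632/44289025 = 1813.76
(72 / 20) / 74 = 9 / 185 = 0.05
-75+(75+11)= 11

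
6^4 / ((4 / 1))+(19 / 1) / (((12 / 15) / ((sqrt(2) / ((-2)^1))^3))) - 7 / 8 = 2585 / 8 - 95 * sqrt(2) / 16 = 314.73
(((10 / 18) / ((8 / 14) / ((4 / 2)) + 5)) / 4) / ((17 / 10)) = 175 / 11322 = 0.02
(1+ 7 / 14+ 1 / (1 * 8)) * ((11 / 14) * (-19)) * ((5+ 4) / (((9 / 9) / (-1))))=24453 / 112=218.33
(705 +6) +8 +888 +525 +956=3088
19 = 19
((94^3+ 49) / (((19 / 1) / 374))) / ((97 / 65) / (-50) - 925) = -1009634411500 / 57120593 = -17675.49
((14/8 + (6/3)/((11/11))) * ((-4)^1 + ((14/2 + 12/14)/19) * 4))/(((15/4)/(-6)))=1872/133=14.08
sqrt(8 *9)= 6 *sqrt(2)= 8.49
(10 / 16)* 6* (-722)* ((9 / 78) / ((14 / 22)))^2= -5896935 / 66248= -89.01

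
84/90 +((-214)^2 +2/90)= 2060863/45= 45796.96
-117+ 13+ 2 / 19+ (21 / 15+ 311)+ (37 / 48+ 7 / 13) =12437807 / 59280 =209.81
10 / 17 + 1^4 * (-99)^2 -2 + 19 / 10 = 1666253 / 170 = 9801.49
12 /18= 2 /3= 0.67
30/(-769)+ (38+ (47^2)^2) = 3752503881/769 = 4879718.96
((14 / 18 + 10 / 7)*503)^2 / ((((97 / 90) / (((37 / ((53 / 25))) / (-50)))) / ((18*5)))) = -9043515744650 / 251909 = -35899931.10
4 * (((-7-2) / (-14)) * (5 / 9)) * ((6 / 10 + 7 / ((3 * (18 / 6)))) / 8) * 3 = 31 / 42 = 0.74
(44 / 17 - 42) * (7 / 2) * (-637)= 1493765 / 17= 87868.53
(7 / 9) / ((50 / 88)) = 308 / 225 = 1.37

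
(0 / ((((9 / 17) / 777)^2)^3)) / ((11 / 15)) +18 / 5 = 18 / 5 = 3.60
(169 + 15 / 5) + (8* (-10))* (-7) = 732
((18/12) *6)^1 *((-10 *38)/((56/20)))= -8550/7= -1221.43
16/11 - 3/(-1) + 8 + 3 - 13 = 27/11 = 2.45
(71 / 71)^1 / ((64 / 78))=39 / 32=1.22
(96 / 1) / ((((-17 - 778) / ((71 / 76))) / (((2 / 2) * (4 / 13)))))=-2272 / 65455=-0.03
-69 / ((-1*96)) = 23 / 32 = 0.72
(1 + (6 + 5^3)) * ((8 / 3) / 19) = 352 / 19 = 18.53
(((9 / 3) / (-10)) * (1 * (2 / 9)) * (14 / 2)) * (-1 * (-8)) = -56 / 15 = -3.73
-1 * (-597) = 597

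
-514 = -514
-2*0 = 0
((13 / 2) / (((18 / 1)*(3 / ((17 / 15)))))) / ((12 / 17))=3757 / 19440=0.19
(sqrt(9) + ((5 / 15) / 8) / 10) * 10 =721 / 24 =30.04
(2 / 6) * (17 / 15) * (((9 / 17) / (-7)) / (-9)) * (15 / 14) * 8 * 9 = 0.24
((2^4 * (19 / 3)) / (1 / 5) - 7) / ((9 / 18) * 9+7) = 2998 / 69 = 43.45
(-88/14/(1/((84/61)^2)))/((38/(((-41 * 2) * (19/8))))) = 61.09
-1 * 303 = -303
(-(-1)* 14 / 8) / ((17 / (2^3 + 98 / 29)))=1155 / 986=1.17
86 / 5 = 17.20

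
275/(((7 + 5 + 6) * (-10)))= -55/36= -1.53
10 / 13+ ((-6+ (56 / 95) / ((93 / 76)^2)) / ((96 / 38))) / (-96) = 1026306881 / 1295274240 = 0.79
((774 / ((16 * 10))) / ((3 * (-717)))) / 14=-43 / 267680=-0.00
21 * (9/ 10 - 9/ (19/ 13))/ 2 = -55.21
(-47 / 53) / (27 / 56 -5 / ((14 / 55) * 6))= 1128 / 3551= 0.32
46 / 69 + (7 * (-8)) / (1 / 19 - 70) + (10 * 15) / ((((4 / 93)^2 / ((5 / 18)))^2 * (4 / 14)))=11837123.66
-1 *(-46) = 46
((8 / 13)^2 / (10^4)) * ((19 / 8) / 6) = 19 / 1267500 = 0.00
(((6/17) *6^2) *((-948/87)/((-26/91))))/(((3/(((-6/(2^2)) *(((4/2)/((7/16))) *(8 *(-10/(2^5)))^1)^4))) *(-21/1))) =232980480000/1183693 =196825.09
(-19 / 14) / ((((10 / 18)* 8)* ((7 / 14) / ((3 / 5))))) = -513 / 1400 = -0.37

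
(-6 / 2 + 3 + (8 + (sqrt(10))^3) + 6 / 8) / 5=7 / 4 + 2 * sqrt(10)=8.07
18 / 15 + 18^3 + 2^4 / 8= 29176 / 5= 5835.20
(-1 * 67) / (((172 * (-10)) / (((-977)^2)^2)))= 61045415993347 / 1720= 35491520926.36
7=7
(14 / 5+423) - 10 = 2079 / 5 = 415.80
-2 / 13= -0.15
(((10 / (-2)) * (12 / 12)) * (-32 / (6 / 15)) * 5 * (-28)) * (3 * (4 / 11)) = -672000 / 11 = -61090.91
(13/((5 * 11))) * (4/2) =0.47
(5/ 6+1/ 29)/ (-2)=-151/ 348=-0.43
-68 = -68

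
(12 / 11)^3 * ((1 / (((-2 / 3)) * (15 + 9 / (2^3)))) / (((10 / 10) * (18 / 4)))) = -1536 / 57233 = -0.03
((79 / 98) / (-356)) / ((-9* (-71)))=-79 / 22293432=-0.00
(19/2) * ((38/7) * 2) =722/7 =103.14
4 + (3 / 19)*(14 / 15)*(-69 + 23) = -264 / 95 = -2.78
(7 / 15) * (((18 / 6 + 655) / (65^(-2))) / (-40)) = -389207 / 12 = -32433.92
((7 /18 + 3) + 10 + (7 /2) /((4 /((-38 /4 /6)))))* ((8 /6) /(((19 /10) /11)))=190135 /2052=92.66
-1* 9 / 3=-3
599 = 599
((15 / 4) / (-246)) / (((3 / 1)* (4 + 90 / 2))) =-5 / 48216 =-0.00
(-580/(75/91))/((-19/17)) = 179452/285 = 629.66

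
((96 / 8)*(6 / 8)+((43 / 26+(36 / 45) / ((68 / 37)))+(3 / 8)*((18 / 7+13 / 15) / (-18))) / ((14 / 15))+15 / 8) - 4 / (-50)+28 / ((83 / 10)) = 35571434669 / 2157136800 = 16.49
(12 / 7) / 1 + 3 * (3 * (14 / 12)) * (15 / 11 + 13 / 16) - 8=40813 / 2464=16.56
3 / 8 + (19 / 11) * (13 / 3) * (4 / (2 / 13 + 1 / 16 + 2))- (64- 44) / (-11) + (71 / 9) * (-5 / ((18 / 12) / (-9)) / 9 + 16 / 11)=58570543 / 1095336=53.47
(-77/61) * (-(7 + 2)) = 693/61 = 11.36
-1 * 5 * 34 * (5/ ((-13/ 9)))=7650/ 13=588.46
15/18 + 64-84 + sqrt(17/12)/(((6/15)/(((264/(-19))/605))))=-115/6-2 *sqrt(51)/209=-19.24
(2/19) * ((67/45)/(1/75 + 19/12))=2680/27303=0.10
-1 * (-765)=765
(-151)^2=22801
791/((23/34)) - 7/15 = 403249/345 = 1168.84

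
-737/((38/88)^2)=-1426832/361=-3952.44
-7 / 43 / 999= -0.00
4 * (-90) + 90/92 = -16515/46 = -359.02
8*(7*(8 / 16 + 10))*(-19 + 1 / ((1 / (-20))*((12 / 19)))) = -29792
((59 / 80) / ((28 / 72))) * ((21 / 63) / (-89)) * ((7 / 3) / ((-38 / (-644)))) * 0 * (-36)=0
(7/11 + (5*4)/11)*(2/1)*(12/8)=81/11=7.36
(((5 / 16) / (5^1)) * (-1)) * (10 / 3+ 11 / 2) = -53 / 96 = -0.55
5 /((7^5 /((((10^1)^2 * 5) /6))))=1250 /50421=0.02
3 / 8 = 0.38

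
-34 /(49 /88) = -2992 /49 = -61.06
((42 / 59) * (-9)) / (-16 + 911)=-378 / 52805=-0.01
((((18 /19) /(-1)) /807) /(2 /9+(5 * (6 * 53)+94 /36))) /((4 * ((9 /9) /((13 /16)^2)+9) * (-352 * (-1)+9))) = -1521 /31334451483019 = -0.00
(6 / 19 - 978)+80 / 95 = -18560 / 19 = -976.84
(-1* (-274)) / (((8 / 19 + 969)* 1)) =5206 / 18419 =0.28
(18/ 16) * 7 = 63/ 8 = 7.88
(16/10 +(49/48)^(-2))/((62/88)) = 1352032/372155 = 3.63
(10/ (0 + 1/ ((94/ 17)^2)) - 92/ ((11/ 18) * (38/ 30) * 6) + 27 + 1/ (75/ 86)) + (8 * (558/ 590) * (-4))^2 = 19396362321643/ 15769191075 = 1230.02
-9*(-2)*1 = 18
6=6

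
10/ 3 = 3.33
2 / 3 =0.67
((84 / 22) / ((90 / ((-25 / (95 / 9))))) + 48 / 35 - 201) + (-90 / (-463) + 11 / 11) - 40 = -807879939 / 3386845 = -238.53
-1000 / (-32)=125 / 4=31.25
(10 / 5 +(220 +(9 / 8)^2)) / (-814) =-1299 / 4736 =-0.27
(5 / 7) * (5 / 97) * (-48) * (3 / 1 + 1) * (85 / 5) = -81600 / 679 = -120.18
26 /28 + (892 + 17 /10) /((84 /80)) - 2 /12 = 17890 /21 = 851.90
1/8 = 0.12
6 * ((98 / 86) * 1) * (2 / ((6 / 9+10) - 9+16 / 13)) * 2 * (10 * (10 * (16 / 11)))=73382400 / 53449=1372.94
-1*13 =-13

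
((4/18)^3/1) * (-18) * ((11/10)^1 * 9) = -88/45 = -1.96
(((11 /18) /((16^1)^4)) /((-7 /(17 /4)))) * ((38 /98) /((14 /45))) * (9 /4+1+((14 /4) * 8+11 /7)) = -16326035 /70493667328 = -0.00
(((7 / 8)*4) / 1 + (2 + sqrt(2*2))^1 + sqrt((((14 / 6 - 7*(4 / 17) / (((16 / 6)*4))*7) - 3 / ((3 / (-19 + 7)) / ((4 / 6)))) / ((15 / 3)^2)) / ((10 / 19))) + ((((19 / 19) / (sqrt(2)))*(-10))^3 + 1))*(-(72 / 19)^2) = -44064 / 361 - 432*sqrt(731595) / 30685 + 1296000*sqrt(2) / 361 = 4942.96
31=31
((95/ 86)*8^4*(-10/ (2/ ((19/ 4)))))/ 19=-243200/ 43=-5655.81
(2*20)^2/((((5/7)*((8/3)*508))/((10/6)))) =350/127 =2.76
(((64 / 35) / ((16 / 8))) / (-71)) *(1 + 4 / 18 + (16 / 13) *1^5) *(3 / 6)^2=-0.01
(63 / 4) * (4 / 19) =63 / 19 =3.32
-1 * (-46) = 46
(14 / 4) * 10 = 35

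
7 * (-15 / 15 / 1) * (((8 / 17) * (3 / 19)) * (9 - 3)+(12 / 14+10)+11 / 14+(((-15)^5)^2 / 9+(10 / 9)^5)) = -17108549332371519835 / 38145654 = -448505859471.48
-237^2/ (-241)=56169/ 241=233.07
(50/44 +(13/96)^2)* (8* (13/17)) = 1521767/215424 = 7.06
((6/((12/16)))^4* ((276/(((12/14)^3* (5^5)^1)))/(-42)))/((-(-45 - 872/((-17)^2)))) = -333519872/1170871875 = -0.28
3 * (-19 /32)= -57 /32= -1.78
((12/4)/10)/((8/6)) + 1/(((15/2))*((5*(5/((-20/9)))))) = 1151/5400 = 0.21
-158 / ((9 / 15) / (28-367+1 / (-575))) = 30798308 / 345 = 89270.46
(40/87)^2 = 1600/7569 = 0.21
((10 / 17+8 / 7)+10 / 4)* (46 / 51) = 23161 / 6069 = 3.82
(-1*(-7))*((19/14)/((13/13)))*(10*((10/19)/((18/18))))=50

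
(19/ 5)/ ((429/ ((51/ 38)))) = 17/ 1430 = 0.01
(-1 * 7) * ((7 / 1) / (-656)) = 49 / 656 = 0.07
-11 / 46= -0.24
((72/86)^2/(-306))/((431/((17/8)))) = -9/796919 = -0.00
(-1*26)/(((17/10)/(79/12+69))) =-58955/51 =-1155.98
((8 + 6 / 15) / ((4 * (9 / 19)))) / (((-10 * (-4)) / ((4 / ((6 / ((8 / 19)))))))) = 7 / 225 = 0.03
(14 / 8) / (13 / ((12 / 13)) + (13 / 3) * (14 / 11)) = 231 / 2587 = 0.09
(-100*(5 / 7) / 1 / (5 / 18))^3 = -5832000000 / 343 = -17002915.45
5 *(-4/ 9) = -20/ 9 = -2.22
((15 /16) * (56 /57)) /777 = 5 /4218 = 0.00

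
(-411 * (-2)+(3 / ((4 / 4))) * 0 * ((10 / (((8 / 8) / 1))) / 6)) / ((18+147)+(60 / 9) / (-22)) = 27126 / 5435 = 4.99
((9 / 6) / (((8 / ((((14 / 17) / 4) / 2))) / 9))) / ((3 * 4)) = 63 / 4352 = 0.01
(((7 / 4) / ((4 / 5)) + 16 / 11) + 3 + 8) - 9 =5.64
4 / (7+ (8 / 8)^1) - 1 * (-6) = 13 / 2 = 6.50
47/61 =0.77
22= 22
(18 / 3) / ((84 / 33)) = 33 / 14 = 2.36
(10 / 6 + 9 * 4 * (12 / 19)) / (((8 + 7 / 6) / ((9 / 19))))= 25038 / 19855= 1.26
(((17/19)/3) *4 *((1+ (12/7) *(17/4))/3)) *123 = 161704/399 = 405.27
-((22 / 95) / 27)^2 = -484 / 6579225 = -0.00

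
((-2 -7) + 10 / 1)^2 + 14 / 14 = 2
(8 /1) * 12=96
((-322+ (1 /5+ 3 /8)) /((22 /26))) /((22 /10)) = -167141 /968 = -172.67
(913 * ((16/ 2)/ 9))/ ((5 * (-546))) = -3652/ 12285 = -0.30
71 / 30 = 2.37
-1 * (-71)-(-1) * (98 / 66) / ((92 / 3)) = 71901 / 1012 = 71.05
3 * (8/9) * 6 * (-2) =-32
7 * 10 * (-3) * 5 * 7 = -7350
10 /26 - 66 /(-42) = 178 /91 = 1.96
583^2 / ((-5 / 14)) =-4758446 / 5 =-951689.20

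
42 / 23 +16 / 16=65 / 23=2.83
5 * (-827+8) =-4095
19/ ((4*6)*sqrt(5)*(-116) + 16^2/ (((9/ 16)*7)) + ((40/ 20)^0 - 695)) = 1248219/ 4006356538 - 2762424*sqrt(5)/ 2003178269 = -0.00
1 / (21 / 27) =9 / 7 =1.29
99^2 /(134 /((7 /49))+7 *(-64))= 20.00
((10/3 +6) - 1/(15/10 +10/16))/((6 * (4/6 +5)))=0.26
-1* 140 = -140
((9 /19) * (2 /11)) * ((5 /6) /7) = 15 /1463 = 0.01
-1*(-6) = 6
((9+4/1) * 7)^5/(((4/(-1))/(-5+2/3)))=81124178863/12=6760348238.58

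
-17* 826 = -14042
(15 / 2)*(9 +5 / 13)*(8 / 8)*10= 9150 / 13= 703.85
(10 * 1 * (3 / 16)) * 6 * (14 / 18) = 35 / 4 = 8.75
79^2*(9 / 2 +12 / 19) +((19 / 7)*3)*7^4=1959933 / 38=51577.18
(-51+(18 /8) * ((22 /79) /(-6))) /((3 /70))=-1192.44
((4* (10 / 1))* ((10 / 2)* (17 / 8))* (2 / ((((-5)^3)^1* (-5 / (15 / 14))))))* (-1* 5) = -51 / 7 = -7.29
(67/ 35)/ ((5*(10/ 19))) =1273/ 1750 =0.73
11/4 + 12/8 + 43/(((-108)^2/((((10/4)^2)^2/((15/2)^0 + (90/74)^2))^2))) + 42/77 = 2160682947494441/378358798270464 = 5.71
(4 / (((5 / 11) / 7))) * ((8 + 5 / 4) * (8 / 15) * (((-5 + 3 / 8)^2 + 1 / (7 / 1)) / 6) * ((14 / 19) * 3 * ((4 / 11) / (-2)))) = -2498573 / 5700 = -438.35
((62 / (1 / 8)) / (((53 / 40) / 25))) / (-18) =-248000 / 477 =-519.92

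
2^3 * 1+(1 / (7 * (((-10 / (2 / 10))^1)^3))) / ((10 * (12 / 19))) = 839999981 / 105000000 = 8.00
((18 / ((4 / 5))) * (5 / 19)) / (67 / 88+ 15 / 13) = 128700 / 41629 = 3.09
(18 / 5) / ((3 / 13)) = 78 / 5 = 15.60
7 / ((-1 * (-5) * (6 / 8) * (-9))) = -28 / 135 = -0.21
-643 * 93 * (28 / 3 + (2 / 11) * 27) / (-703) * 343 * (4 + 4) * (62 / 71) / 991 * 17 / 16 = 1693461236110 / 544101613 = 3112.40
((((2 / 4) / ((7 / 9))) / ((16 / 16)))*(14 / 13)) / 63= 1 / 91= 0.01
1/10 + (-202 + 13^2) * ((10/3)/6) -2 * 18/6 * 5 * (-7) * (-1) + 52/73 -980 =-2644471/2190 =-1207.52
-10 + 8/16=-19/2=-9.50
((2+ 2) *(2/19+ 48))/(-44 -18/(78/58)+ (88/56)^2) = -2328872/664639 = -3.50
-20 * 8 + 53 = -107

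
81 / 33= 27 / 11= 2.45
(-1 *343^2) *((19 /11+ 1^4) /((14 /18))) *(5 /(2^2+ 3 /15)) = -5402250 /11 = -491113.64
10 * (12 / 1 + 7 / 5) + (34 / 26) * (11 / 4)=7155 / 52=137.60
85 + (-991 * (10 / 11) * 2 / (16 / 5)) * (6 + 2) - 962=-59197 / 11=-5381.55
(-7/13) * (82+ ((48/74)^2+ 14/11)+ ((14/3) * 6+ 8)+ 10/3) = -38905874/587301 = -66.25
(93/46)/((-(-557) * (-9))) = -31/76866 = -0.00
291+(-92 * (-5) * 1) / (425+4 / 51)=6332049 / 21679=292.08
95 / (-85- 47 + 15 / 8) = -760 / 1041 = -0.73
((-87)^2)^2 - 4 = 57289757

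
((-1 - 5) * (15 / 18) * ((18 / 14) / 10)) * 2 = -9 / 7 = -1.29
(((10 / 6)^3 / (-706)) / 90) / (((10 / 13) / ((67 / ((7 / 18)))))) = -0.02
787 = 787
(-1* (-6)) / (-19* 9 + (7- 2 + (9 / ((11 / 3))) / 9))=-0.04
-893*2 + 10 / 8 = -7139 / 4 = -1784.75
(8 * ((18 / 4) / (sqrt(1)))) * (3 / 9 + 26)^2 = 24964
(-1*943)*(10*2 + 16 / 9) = -184828 / 9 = -20536.44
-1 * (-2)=2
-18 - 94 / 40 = -407 / 20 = -20.35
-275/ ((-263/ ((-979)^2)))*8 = 2108570200/ 263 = 8017377.19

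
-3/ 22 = -0.14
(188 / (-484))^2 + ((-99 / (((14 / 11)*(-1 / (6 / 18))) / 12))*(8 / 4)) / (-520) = -13933859 / 13323310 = -1.05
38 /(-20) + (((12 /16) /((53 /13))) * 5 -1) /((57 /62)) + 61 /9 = 217084 /45315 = 4.79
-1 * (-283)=283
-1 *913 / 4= -913 / 4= -228.25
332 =332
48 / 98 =24 / 49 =0.49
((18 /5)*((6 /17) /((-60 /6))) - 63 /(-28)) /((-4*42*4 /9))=-10827 /380800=-0.03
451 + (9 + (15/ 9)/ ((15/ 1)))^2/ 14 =259079/ 567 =456.93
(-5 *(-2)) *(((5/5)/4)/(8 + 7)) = 1/6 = 0.17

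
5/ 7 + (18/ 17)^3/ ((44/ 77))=2.79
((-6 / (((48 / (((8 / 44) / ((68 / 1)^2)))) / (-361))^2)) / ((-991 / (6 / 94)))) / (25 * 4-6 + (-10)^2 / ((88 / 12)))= 130321 / 415051061688795136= 0.00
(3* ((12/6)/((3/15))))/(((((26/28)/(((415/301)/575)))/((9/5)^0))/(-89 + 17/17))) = -87648/12857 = -6.82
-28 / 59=-0.47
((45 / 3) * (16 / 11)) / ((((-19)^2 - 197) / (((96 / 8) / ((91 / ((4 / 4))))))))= 720 / 41041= 0.02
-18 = -18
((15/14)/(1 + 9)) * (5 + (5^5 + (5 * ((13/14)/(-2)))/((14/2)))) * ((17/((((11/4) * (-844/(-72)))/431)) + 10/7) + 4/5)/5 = 311922832401/20264440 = 15392.62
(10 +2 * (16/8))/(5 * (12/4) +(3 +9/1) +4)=14/31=0.45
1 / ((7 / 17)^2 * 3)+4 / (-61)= 17041 / 8967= 1.90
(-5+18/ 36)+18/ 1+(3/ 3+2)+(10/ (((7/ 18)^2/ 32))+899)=297079/ 98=3031.42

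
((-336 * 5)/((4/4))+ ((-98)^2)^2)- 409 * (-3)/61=5626344523/61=92235156.11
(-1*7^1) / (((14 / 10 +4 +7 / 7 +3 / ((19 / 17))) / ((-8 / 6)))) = 2660 / 2589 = 1.03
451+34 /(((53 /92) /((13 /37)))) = 925075 /1961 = 471.74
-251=-251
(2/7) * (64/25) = 128/175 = 0.73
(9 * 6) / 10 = 27 / 5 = 5.40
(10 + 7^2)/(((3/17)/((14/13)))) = 360.05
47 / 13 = 3.62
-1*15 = -15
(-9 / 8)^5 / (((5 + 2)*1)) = -59049 / 229376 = -0.26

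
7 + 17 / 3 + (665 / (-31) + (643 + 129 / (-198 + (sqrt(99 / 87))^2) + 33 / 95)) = 10657883932 / 16813005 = 633.91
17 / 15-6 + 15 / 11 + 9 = 5.50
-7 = -7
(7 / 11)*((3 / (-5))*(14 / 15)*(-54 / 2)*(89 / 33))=78498 / 3025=25.95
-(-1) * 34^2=1156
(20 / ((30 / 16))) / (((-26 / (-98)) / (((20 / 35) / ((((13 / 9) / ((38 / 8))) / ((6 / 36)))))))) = 2128 / 169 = 12.59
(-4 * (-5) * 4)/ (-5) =-16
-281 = -281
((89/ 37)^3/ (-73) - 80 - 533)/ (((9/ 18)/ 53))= -240341862996/ 3697669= -64998.21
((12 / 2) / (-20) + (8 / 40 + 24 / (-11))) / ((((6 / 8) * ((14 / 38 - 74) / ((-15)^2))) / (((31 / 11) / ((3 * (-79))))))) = -1478390 / 13373041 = -0.11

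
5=5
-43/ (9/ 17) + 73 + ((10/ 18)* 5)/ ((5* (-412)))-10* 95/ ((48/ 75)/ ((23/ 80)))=-51613151/ 118656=-434.98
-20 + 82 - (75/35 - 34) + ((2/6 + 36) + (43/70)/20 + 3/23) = 12591967/96600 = 130.35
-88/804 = -22/201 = -0.11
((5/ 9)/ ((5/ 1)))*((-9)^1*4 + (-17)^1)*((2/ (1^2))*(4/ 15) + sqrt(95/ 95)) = -1219/ 135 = -9.03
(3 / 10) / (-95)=-3 / 950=-0.00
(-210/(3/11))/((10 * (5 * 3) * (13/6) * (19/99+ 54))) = -15246/348725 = -0.04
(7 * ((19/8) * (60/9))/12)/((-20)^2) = 133/5760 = 0.02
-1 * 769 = -769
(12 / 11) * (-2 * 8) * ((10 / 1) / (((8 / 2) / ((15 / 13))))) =-7200 / 143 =-50.35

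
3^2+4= 13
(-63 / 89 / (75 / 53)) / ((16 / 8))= -1113 / 4450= -0.25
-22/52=-11/26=-0.42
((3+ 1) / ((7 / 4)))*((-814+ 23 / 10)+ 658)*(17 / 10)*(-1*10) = 5972.34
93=93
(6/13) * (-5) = -30/13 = -2.31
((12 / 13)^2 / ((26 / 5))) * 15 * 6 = 14.75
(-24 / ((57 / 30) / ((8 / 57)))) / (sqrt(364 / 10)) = -320 * sqrt(910) / 32851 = -0.29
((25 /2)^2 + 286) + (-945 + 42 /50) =-501.91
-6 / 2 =-3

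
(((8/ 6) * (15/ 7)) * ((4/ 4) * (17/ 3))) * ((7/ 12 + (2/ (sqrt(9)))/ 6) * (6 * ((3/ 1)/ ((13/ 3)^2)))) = 12750/ 1183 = 10.78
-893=-893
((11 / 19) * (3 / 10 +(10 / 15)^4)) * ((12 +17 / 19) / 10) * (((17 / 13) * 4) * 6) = 568106 / 48735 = 11.66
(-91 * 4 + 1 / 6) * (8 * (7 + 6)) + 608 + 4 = -111680 / 3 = -37226.67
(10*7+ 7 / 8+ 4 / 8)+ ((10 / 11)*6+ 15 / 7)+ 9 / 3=50495 / 616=81.97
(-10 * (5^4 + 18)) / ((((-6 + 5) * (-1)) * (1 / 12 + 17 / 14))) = -540120 / 109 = -4955.23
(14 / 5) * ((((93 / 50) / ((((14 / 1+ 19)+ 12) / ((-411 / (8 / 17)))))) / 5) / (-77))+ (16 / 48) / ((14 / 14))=491597 / 825000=0.60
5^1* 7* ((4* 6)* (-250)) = -210000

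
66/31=2.13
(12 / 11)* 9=108 / 11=9.82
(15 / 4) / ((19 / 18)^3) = 21870 / 6859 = 3.19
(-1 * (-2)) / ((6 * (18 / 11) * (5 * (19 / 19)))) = 11 / 270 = 0.04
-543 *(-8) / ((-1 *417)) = -1448 / 139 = -10.42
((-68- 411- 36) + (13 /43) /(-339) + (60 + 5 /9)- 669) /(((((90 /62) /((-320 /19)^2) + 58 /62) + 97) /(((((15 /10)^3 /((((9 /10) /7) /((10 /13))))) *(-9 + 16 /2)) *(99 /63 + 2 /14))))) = 1559563292672000 /3927757475343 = 397.06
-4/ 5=-0.80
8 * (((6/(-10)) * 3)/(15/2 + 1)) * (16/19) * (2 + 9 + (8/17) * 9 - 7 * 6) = 209664/5491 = 38.18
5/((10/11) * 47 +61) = 55/1141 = 0.05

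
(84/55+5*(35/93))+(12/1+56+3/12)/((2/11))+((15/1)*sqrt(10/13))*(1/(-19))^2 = 15*sqrt(130)/4693+15499841/40920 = 378.82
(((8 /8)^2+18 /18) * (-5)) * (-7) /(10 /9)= 63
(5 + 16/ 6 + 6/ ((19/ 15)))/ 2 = 707/ 114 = 6.20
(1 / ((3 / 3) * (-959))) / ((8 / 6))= -3 / 3836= -0.00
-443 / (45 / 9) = -443 / 5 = -88.60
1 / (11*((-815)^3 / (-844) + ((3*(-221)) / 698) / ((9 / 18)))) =294556 / 2078211061333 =0.00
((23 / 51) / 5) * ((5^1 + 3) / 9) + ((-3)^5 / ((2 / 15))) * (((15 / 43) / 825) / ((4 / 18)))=-14709367 / 4342140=-3.39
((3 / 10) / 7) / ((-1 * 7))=-3 / 490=-0.01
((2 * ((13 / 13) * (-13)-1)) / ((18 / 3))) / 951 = -14 / 2853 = -0.00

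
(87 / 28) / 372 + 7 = 24333 / 3472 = 7.01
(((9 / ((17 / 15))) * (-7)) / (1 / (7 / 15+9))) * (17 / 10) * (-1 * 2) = 8946 / 5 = 1789.20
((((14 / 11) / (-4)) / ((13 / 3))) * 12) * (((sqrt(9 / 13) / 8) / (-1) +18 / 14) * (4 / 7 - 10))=9.82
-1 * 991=-991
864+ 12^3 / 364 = 79056 / 91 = 868.75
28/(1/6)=168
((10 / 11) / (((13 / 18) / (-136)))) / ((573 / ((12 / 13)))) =-97920 / 355069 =-0.28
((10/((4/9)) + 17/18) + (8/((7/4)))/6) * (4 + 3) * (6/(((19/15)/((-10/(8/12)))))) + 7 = -228617/19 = -12032.47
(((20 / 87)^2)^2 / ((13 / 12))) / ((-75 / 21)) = -179200 / 248255631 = -0.00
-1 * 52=-52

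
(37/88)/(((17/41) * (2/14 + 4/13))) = 3367/1496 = 2.25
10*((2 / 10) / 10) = 1 / 5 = 0.20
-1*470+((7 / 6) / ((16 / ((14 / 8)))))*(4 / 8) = -360911 / 768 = -469.94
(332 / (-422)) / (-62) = 83 / 6541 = 0.01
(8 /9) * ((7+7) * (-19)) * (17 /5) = -36176 /45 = -803.91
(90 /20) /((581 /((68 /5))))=306 /2905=0.11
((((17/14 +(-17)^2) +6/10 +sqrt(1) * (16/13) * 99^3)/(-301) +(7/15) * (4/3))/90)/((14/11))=-107596079723/3106139400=-34.64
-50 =-50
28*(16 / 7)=64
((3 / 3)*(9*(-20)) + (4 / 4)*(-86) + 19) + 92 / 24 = -243.17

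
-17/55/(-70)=17/3850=0.00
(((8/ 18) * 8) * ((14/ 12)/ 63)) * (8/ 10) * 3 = 64/ 405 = 0.16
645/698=0.92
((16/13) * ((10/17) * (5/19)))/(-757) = -800/3178643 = -0.00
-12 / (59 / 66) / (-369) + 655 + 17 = 1625656 / 2419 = 672.04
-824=-824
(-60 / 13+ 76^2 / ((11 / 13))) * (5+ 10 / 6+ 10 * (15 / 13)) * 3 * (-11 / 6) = -346296820 / 507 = -683031.20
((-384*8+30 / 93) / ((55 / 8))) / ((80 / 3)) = -142833 / 8525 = -16.75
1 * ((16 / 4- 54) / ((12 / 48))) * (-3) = 600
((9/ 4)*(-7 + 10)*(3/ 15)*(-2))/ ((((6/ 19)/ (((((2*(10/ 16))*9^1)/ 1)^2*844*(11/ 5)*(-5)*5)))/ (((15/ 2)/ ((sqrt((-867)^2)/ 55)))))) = 221018675625/ 9248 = 23899078.25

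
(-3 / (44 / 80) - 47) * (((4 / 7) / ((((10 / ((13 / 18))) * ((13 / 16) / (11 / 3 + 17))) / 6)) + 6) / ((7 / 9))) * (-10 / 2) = 2235298 / 539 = 4147.12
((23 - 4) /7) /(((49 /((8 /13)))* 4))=38 /4459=0.01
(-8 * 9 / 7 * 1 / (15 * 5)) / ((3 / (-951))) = 7608 / 175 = 43.47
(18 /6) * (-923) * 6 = -16614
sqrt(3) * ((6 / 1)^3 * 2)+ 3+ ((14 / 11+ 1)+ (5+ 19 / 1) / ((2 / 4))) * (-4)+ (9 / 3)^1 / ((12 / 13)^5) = -176650753 / 912384+ 432 * sqrt(3) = 554.63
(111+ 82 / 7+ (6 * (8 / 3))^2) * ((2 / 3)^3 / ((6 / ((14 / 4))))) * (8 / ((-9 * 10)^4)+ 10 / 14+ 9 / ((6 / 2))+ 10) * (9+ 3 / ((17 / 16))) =139841417683319 / 13175308125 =10613.90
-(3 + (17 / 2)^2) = -301 / 4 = -75.25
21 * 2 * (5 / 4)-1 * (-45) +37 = 269 / 2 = 134.50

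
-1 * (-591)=591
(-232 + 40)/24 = -8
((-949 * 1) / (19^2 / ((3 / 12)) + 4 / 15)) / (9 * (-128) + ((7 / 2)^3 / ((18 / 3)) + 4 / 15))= 71175 / 123981718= 0.00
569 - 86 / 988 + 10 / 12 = 422182 / 741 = 569.75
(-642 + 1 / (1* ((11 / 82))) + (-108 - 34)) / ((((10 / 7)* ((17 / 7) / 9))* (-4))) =1883511 / 3740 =503.61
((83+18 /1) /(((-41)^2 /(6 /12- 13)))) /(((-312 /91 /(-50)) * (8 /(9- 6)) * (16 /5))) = -2209375 /1721344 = -1.28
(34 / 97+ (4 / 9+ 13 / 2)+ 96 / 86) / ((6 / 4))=631499 / 112617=5.61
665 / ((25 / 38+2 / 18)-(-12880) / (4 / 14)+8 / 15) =1137150 / 77089027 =0.01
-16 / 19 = -0.84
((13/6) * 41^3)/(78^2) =68921/2808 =24.54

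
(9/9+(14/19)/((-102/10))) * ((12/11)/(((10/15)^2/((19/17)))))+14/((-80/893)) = -19548289/127160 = -153.73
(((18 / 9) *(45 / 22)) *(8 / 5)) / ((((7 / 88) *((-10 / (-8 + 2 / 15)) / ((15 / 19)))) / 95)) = 33984 / 7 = 4854.86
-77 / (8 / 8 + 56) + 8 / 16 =-97 / 114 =-0.85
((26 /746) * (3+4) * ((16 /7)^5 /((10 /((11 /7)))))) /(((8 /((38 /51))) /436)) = 97.13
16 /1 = 16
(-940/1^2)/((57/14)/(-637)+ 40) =-8382920/356663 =-23.50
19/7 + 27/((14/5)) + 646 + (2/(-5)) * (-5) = 9245/14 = 660.36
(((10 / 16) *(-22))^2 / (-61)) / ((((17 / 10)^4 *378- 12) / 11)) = -20796875 / 1918507218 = -0.01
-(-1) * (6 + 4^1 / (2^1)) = 8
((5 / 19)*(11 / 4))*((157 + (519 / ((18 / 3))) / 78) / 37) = 1356575 / 438672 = 3.09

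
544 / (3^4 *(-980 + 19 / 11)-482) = -5984 / 876943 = -0.01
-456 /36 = -38 /3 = -12.67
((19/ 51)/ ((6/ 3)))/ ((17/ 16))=152/ 867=0.18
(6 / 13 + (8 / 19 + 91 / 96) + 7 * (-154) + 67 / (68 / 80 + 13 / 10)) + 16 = -1049191697 / 1019616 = -1029.01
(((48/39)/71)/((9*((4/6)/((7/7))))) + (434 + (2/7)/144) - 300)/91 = 62337995/42332472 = 1.47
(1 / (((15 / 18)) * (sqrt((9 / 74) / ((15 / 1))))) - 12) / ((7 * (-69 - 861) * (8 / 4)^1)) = 1 / 1085 - sqrt(1110) / 32550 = -0.00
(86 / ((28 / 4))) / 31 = 86 / 217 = 0.40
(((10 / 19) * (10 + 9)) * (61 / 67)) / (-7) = -610 / 469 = -1.30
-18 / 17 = -1.06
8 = 8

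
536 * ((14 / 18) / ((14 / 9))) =268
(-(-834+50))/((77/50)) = 5600/11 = 509.09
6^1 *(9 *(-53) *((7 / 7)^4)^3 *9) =-25758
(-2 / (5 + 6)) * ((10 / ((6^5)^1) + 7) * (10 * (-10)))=680525 / 5346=127.30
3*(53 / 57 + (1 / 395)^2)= 8269382 / 2964475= 2.79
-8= -8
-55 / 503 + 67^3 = 151283734 / 503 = 300762.89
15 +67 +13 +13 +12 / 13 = 1416 / 13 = 108.92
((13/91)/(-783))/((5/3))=-1/9135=-0.00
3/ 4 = 0.75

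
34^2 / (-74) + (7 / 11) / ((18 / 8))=-56186 / 3663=-15.34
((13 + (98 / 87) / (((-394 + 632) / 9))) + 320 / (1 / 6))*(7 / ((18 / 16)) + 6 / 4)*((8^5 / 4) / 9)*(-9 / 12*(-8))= 1085158277120 / 13311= 81523422.52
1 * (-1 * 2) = -2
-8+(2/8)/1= -31/4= -7.75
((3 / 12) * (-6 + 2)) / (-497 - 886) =1 / 1383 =0.00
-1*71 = -71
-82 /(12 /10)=-205 /3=-68.33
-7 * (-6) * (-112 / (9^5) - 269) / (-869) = 2814938 / 216513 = 13.00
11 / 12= 0.92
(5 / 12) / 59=5 / 708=0.01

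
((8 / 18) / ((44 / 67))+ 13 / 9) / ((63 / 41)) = 410 / 297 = 1.38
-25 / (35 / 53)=-265 / 7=-37.86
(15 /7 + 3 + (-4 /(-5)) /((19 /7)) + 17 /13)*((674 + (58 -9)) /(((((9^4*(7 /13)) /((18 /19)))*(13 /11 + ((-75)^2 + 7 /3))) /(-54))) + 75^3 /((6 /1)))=474277.93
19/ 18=1.06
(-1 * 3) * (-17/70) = 0.73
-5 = -5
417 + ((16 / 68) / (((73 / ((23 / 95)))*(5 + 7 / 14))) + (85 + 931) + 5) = 1864863294 / 1296845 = 1438.00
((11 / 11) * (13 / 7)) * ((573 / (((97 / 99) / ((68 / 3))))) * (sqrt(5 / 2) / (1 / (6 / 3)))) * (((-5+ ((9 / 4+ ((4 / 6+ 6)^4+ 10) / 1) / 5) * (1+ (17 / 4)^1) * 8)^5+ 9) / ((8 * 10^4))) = 1260395480976343094270.14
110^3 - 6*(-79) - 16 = 1331458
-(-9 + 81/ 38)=261/ 38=6.87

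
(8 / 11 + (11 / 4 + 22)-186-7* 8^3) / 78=-48.01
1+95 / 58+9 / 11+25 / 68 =82945 / 21692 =3.82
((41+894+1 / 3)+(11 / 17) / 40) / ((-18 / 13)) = -675.53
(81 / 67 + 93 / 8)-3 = 5271 / 536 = 9.83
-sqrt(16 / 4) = -2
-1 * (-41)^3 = 68921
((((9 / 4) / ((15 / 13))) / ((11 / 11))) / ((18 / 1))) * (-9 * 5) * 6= -117 / 4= -29.25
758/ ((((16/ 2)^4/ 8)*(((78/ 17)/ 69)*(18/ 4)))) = 148189/ 29952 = 4.95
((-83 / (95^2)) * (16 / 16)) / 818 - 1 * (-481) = 3550958367 / 7382450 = 481.00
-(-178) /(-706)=-89 /353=-0.25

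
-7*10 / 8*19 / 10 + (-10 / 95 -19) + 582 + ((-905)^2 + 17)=124577417 / 152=819588.27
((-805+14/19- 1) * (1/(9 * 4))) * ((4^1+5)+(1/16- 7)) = -14025/304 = -46.13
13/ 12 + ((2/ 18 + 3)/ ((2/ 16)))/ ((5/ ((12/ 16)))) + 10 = 889/ 60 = 14.82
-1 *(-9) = 9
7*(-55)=-385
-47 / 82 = -0.57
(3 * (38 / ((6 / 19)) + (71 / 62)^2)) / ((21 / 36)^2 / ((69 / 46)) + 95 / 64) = 606012624 / 2841677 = 213.26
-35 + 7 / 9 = -308 / 9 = -34.22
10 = 10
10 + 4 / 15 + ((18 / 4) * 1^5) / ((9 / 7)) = 413 / 30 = 13.77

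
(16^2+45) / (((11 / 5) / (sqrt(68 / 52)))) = 1505 * sqrt(221) / 143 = 156.46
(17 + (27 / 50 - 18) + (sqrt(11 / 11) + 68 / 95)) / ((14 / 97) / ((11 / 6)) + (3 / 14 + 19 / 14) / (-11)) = -8910517 / 455050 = -19.58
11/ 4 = 2.75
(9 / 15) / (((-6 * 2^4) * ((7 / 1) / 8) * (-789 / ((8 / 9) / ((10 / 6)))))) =2 / 414225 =0.00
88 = 88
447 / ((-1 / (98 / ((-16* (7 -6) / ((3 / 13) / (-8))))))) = -65709 / 832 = -78.98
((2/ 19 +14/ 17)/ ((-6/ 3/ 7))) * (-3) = 3150/ 323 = 9.75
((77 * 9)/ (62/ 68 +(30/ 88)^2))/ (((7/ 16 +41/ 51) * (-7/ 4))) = -310.31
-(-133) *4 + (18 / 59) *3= 31442 / 59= 532.92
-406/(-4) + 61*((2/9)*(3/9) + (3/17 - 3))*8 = -1138535/918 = -1240.23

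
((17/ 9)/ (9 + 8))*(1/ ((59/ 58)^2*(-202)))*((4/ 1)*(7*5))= -235480/ 3164229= -0.07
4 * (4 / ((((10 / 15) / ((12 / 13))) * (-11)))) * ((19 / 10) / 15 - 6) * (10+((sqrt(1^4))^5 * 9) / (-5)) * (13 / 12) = 144484 / 1375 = 105.08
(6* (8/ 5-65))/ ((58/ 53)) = -50403/ 145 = -347.61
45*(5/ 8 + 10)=3825/ 8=478.12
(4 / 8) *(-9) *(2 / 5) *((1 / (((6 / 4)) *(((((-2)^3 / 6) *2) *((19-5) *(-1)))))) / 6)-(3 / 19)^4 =-436323 / 72979760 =-0.01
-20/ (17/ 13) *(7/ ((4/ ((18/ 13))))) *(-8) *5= 25200/ 17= 1482.35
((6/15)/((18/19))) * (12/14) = 38/105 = 0.36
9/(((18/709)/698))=247441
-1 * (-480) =480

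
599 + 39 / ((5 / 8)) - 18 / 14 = 660.11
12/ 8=3/ 2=1.50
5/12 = 0.42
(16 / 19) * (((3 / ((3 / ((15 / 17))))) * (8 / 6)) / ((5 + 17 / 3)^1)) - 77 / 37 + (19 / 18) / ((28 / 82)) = 3322057 / 3011652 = 1.10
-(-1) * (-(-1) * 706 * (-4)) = -2824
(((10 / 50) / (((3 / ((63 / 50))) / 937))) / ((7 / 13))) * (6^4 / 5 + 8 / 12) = 23740769 / 625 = 37985.23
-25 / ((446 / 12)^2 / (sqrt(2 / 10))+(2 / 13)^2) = 21902400 / 353152972221269 - 1278278972100 * sqrt(5) / 353152972221269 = -0.01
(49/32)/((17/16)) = 49/34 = 1.44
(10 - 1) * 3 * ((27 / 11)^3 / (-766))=-0.52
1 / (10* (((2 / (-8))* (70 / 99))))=-99 / 175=-0.57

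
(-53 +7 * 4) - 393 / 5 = -103.60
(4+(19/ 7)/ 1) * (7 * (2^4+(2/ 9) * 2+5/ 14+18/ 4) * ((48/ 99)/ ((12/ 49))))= 160552/ 81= 1982.12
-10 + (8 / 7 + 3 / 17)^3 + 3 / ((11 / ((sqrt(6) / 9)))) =-12981697 / 1685159 + sqrt(6) / 33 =-7.63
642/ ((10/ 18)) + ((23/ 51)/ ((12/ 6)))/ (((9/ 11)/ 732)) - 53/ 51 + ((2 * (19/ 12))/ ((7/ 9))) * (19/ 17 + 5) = 7396363/ 5355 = 1381.21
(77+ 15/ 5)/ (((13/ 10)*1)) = 800/ 13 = 61.54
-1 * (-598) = 598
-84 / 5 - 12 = -28.80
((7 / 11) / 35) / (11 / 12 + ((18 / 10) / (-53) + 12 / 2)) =636 / 240757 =0.00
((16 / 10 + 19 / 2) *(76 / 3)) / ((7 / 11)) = 15466 / 35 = 441.89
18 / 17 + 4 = 86 / 17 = 5.06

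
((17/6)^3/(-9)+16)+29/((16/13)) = 37.04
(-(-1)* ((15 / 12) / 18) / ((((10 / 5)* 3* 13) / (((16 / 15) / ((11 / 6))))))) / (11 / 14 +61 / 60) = 280 / 974259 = 0.00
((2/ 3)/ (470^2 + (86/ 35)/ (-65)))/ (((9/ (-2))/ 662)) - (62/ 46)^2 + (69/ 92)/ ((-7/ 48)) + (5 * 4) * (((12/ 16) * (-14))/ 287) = -193234058472529/ 25122596499567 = -7.69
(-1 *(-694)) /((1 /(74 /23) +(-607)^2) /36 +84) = 1848816 /27489025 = 0.07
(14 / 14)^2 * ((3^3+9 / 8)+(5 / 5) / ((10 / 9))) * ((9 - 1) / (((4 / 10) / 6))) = 3483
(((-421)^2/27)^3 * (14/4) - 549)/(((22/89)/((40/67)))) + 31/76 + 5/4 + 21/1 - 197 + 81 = 2391232700275.24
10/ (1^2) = 10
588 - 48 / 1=540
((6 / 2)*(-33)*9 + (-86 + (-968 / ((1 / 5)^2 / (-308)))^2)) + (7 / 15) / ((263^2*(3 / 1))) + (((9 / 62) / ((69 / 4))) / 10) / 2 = 49318027323986843033267 / 887714946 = 55556152959023.00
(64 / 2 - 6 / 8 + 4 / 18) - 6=917 / 36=25.47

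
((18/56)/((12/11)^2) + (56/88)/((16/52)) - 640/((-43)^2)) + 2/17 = 326809563/154901824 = 2.11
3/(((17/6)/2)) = 36/17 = 2.12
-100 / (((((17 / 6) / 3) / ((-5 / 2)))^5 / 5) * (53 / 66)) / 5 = 1217885625000 / 75252421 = 16184.01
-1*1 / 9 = -1 / 9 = -0.11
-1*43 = -43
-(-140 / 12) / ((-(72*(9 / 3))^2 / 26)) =-455 / 69984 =-0.01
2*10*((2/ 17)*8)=320/ 17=18.82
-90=-90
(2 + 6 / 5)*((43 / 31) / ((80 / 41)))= 1763 / 775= 2.27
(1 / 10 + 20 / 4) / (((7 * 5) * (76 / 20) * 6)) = 17 / 2660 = 0.01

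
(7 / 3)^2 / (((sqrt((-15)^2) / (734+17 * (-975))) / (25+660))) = -106340633 / 27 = -3938541.96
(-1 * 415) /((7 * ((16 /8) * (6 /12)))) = -415 /7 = -59.29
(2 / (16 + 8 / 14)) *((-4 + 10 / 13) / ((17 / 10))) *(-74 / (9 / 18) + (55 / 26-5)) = 2883405 / 83317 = 34.61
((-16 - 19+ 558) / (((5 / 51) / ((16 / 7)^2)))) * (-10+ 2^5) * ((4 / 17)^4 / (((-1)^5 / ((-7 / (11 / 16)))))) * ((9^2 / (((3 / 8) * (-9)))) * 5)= -78970355712 / 34391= -2296250.64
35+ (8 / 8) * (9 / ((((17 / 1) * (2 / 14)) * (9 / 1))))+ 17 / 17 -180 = -2441 / 17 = -143.59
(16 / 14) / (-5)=-8 / 35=-0.23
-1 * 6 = -6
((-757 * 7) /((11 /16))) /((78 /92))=-3900064 /429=-9091.06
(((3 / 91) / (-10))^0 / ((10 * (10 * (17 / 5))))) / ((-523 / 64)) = -0.00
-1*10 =-10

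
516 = 516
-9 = -9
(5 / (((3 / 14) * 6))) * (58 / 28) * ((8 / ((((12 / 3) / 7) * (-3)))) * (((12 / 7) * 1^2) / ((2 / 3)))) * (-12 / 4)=290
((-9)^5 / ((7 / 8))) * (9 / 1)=-607361.14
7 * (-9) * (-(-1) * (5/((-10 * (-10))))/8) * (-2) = 63/80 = 0.79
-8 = -8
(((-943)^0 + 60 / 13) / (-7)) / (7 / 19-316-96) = 1387 / 711711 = 0.00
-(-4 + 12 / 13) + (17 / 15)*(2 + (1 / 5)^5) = 5.34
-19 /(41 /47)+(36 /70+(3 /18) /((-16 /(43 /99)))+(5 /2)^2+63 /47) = -8769035711 /640997280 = -13.68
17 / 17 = 1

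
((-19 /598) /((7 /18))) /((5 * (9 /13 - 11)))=171 /107870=0.00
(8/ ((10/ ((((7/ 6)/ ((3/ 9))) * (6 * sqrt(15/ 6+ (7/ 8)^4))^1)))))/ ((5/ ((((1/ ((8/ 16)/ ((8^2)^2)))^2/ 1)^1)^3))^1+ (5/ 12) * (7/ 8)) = 1190036353683150593851392 * sqrt(12641)/ 1652828269004375824793675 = 80.95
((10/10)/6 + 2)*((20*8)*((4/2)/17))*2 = 4160/51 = 81.57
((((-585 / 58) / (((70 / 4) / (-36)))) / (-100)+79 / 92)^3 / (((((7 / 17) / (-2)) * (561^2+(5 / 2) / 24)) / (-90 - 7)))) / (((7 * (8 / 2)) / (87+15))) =0.00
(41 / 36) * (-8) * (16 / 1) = -1312 / 9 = -145.78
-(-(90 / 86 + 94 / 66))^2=-12292036 / 2013561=-6.10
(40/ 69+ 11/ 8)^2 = 1164241/ 304704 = 3.82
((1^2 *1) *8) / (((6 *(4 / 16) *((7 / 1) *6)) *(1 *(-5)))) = -8 / 315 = -0.03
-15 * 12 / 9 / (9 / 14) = -280 / 9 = -31.11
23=23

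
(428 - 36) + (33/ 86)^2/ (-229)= 663923039/ 1693684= 392.00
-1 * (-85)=85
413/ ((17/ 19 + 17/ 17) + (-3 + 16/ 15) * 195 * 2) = -7847/ 14290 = -0.55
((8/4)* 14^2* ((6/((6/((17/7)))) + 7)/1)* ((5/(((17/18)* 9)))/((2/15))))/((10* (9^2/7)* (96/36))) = 2695/51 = 52.84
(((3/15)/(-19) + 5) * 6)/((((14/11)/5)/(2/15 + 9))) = 714318/665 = 1074.16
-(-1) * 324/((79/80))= 328.10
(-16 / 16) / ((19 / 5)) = -5 / 19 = -0.26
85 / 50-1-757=-7563 / 10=-756.30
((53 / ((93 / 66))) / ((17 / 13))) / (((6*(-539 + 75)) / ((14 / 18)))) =-53053 / 6602256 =-0.01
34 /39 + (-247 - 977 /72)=-243077 /936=-259.70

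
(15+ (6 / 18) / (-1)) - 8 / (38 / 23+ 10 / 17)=11.10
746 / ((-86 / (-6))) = 2238 / 43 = 52.05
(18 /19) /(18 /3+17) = 18 /437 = 0.04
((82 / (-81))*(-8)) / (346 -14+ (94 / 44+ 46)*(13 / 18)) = 28864 / 1307151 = 0.02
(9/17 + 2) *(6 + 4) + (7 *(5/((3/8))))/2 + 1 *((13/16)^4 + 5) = 258685411/3342336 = 77.40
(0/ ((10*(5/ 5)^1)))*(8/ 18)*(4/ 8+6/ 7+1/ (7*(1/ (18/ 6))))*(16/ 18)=0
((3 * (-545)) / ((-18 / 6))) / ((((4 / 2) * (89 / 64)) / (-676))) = -11789440 / 89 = -132465.62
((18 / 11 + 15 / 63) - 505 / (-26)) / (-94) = -127913 / 564564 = -0.23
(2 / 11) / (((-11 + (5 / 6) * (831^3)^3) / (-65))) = -260 / 3464580437404256981381557393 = -0.00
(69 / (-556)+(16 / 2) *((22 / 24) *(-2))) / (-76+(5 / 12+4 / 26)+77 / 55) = 1603615 / 8026277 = 0.20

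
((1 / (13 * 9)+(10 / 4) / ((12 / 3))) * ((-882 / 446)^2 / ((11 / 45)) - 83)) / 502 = -5433500669 / 64257227892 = -0.08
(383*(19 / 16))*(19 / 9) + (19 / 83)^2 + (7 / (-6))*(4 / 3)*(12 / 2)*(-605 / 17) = 21794862127 / 16864272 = 1292.37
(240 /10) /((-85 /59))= -1416 /85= -16.66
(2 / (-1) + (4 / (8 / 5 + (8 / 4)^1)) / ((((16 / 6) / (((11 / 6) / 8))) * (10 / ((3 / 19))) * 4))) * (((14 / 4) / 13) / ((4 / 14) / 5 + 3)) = -1099805 / 6245376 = -0.18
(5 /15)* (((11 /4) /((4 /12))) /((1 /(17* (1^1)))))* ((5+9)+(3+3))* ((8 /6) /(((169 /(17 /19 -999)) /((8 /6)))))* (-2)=567402880 /28899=19634.00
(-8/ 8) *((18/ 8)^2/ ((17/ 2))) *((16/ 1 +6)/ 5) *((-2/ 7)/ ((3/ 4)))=594/ 595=1.00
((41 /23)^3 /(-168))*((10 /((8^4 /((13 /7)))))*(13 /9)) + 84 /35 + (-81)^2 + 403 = 9186322532582983 /1318661406720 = 6966.40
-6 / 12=-1 / 2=-0.50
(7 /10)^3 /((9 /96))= 1372 /375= 3.66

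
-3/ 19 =-0.16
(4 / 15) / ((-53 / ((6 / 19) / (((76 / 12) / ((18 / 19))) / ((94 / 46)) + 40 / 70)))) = -142128 / 343754555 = -0.00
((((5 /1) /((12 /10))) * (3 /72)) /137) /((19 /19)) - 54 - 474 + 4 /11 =-114501037 /217008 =-527.64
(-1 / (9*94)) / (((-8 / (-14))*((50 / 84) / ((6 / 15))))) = -49 / 35250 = -0.00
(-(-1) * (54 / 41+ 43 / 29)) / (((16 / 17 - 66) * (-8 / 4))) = 56593 / 2630068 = 0.02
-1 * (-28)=28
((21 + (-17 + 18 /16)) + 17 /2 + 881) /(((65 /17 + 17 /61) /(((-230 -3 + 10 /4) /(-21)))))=3421453949 /1429344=2393.72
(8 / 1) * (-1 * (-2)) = 16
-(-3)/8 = 3/8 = 0.38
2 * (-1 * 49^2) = -4802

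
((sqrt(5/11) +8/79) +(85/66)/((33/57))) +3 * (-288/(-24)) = sqrt(55)/11 +2198137/57354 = 39.00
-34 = -34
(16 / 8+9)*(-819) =-9009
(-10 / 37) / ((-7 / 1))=10 / 259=0.04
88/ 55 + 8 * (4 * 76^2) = 924168/ 5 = 184833.60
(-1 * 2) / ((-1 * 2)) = 1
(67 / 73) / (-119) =-67 / 8687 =-0.01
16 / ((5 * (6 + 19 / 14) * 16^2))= 7 / 4120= 0.00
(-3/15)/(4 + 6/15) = -1/22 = -0.05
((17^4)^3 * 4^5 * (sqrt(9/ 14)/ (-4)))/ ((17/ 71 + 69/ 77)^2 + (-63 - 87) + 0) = 477626476243260623087424 * sqrt(14)/ 2222337043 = 804160034403208.45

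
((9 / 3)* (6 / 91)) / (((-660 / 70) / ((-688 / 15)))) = 688 / 715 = 0.96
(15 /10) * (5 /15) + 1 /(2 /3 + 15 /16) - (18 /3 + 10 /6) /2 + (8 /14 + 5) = 661 /231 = 2.86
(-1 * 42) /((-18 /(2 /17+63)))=7511 /51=147.27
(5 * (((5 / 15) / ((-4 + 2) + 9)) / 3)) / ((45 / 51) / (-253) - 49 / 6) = -43010 / 4427619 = -0.01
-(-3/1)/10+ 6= 63/10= 6.30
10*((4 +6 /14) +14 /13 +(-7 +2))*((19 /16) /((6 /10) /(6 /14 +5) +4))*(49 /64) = 1453025 /1299584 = 1.12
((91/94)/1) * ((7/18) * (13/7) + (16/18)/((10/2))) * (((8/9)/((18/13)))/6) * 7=8281/12690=0.65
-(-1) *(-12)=-12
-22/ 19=-1.16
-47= -47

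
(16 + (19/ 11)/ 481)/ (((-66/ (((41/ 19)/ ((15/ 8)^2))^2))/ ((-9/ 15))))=3886794752/ 70910643375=0.05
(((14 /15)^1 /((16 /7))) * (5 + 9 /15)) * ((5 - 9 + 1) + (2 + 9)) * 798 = 364952 /25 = 14598.08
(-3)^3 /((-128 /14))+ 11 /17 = 3917 /1088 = 3.60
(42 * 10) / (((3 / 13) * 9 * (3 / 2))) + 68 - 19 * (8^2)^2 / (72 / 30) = -870044 / 27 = -32223.85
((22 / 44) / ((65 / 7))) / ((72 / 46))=161 / 4680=0.03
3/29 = 0.10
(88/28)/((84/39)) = 143/98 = 1.46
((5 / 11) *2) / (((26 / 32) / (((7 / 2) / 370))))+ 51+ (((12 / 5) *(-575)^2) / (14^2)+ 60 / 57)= 4100.53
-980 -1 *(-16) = -964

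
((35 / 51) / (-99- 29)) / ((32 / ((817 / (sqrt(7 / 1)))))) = -4085* sqrt(7) / 208896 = -0.05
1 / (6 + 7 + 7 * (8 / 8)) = 1 / 20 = 0.05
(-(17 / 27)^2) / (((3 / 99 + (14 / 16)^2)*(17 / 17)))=-203456 / 408483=-0.50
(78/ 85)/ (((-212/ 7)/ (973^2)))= -258457017/ 9010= -28685.57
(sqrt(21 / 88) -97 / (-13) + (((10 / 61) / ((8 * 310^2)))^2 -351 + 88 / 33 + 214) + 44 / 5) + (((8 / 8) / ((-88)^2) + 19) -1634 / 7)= -241560764893082630707 / 726498022829779200 + sqrt(462) / 44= -332.01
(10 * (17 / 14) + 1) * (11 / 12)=253 / 21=12.05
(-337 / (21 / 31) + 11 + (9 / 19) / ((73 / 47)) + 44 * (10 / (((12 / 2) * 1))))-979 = -1391.84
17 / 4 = 4.25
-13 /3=-4.33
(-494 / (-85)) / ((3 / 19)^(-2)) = 234 / 1615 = 0.14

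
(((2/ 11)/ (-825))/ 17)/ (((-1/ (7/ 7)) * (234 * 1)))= 1/ 18050175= 0.00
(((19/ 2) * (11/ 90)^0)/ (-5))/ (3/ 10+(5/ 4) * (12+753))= -38/ 19131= -0.00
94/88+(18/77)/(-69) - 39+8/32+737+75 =2742623/3542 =774.31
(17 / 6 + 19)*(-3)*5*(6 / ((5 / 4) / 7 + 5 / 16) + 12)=-87246 / 11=-7931.45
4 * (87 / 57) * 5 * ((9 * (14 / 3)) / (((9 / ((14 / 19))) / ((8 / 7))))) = 129920 / 1083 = 119.96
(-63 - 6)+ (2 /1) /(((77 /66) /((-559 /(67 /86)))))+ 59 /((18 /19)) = -1236.76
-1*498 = -498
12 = 12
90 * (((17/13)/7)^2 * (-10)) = -260100/8281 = -31.41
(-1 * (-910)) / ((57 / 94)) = 85540 / 57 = 1500.70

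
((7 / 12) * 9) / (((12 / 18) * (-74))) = -63 / 592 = -0.11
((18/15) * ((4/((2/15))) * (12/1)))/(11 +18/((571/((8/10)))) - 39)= -308340/19967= -15.44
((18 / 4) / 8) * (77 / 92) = 693 / 1472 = 0.47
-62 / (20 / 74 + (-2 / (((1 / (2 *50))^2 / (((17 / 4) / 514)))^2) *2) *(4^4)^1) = 75758203 / 8554399669755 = 0.00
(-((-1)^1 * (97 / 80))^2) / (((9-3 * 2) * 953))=-0.00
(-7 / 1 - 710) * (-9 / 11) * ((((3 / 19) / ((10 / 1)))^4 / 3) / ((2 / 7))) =0.00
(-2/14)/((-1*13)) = 1/91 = 0.01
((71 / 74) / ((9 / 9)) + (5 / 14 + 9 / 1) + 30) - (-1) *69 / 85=905441 / 22015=41.13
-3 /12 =-1 /4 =-0.25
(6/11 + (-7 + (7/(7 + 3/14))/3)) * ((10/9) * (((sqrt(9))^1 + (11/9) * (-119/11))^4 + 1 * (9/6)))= -14641501248125/196810317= -74393.97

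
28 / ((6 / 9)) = 42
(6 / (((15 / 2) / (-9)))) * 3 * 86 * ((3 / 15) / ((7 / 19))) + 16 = -173672 / 175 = -992.41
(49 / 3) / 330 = 49 / 990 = 0.05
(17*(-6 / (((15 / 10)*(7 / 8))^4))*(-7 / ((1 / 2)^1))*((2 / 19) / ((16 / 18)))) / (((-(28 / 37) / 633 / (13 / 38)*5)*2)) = -7067021312 / 4333805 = -1630.67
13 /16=0.81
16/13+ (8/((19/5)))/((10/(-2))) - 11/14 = 83/3458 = 0.02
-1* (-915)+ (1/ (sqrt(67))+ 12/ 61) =sqrt(67)/ 67+ 55827/ 61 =915.32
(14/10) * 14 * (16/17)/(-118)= -784/5015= -0.16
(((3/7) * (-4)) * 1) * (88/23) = -1056/161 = -6.56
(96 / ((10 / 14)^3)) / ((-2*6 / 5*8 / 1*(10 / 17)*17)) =-343 / 250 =-1.37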